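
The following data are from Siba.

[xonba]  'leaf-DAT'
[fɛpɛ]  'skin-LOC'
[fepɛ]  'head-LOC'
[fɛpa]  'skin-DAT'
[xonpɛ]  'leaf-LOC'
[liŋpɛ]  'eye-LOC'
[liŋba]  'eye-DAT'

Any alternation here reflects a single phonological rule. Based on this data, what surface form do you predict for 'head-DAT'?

[fepa]

The DAT suffix surfaces as [-ba] and [-pa], depending on the final segment of the stem.
The LOC suffix, which begins with [p], is invariant after every stem; so [p] is not altered by any rule here.
So the underlying form is /-ba/, and voiced stops become voiceless after a vowel.
After 'head', which ends in a vowel, the suffix surfaces as [-pa], giving [fepa].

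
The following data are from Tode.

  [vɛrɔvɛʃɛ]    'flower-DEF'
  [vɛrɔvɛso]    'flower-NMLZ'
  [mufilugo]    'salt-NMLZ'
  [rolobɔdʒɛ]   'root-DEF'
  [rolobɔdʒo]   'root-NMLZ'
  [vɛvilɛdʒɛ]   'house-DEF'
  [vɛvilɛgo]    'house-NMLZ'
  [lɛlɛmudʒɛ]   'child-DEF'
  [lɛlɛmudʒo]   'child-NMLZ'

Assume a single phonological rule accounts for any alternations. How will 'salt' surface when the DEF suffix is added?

[mufiludʒɛ]

The stem for 'house' ends in [dʒ] in [vɛvilɛdʒɛ] but [g] in [vɛvilɛgo].
The stem 'root' ([rolobɔdʒɛ], [rolobɔdʒo]) shows [dʒ] unchanged in both environments, so [dʒ] cannot be basic with [g] derived before the NMLZ suffix.
The alternation reflects palatalization before a front vowel: /g/ and /s/ become palato-alveolar [dʒ] and [ʃ] before a front vowel. /g/ is underlying.
The one attested form of 'salt', [mufilugo], shows underlying /mufilug/. Applying the same rule before a front vowel gives [mufiludʒɛ].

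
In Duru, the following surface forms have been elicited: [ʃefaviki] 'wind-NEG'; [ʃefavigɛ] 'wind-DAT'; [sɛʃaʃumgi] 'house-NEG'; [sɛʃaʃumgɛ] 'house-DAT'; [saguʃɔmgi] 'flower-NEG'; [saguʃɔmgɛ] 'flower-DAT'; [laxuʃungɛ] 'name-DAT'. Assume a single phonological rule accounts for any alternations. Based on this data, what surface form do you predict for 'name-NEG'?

The NEG morpheme has two allomorphs, [-gi] and [-ki].
By contrast the DAT suffix keeps its initial [g] throughout — that segment must be underlying.
So the underlying form is /-ki/, and voiceless stops become voiced after a nasal.
After 'name', which ends in a nasal, the suffix surfaces as [-gi], giving [laxuʃungi].

[laxuʃungi]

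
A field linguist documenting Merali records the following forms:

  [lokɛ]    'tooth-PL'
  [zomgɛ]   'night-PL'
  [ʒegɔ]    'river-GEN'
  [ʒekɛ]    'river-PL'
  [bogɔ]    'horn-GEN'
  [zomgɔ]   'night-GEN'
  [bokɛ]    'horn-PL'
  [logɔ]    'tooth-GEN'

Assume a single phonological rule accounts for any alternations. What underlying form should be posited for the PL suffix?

/-kɛ/

The PL suffix surfaces as [-gɛ] and [-kɛ], depending on the final segment of the stem.
The GEN suffix, which begins with [g], is invariant after every stem; so [g] is not altered by any rule here.
So the underlying form is /-kɛ/, and voiceless stops become voiced after a nasal.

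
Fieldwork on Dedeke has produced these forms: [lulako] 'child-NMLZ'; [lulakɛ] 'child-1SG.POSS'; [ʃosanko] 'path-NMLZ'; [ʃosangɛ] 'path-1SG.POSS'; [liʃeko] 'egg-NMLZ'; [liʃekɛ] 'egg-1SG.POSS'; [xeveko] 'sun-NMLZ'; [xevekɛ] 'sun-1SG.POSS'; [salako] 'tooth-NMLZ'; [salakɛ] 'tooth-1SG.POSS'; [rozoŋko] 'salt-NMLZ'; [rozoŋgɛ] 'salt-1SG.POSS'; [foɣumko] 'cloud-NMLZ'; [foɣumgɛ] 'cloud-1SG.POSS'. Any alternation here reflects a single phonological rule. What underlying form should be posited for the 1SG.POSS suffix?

The 1SG.POSS suffix surfaces as [-gɛ] and [-kɛ], depending on the final segment of the stem.
By contrast the NMLZ suffix keeps its initial [k] throughout — that segment must be underlying.
The 1SG.POSS suffix is therefore /-gɛ/ underlyingly, with post-vocalic devoicing: voiced stops become voiceless after a vowel.

/-gɛ/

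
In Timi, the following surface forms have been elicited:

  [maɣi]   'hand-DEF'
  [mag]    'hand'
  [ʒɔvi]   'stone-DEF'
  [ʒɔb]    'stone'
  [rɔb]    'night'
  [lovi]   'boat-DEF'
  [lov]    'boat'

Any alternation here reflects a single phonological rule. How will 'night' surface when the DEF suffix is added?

The stem for 'stone' ends in [v] in [ʒɔvi] but [b] in [ʒɔb].
Compare 'boat', with invariant [v] in [lovi] and [lov]: an analysis with underlying /v/ and a rule producing [b] in isolation would wrongly predict alternation here too.
The underlying segment must be /b/; voiced stops become fricatives between vowels, yielding [v] there.
The one attested form of 'night', [rɔb], shows underlying /rɔb/. Applying the same rule between vowels gives [rɔvi].

[rɔvi]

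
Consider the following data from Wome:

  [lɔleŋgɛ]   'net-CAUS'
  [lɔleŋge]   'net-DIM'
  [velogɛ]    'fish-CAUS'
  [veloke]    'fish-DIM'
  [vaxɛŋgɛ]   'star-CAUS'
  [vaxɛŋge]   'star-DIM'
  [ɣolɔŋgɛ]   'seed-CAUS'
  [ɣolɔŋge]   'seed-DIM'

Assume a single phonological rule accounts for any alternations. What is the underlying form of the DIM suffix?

The DIM morpheme has two allomorphs, [-ge] and [-ke].
By contrast the CAUS suffix keeps its initial [g] throughout — that segment must be underlying.
The DIM suffix is therefore /-ke/ underlyingly, with post-nasal voicing: voiceless stops become voiced after a nasal.

/-ke/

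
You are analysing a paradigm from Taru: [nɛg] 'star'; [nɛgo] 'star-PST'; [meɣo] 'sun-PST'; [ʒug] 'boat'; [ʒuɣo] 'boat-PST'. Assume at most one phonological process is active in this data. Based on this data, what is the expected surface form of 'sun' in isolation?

In [ʒug] and [ʒuɣo] the final segment of 'boat' alternates: [g] ~ [ɣ].
If /g/ were underlying and a rule turned it into [ɣ] before the PST suffix, 'star' would also alternate; but it has [g] in both [nɛg] and [nɛgo].
The underlying segment must be /ɣ/; voiced fricatives become stops word-finally, yielding [g] there.
The one attested form of 'sun', [meɣo], shows underlying /meɣ/. Applying the same rule word-finally gives [meg].

[meg]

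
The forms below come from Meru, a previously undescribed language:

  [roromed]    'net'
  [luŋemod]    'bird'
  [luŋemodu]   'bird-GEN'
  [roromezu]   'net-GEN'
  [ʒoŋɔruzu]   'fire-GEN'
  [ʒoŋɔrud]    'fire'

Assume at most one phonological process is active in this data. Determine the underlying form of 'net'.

The stem for 'net' ends in [z] in [roromezu] but [d] in [roromed].
Compare 'bird', with invariant [d] in [luŋemodu] and [luŋemod]: an analysis with underlying /d/ and a rule producing [z] before the GEN suffix would wrongly predict alternation here too.
Therefore /z/ is basic and [d] is derived by word-final hardening (voiced fricatives become stops word-finally).
The underlying form of 'net' is therefore /roromez/.

/roromez/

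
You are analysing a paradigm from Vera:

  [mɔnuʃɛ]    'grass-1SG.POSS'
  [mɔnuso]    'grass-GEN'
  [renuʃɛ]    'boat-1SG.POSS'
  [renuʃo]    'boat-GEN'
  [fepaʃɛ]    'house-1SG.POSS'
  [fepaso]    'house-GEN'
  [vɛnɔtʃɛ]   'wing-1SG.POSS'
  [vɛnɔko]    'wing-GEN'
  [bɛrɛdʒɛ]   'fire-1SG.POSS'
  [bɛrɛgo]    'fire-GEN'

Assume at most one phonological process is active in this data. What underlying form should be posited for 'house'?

/fepas/

The root 'house' surfaces as [fepaʃɛ] and [fepaso], with a stem-final [ʃ] ~ [s] alternation.
If /ʃ/ were underlying and a rule turned it into [s] before the GEN suffix, 'boat' would also alternate; but it has [ʃ] in both [renuʃɛ] and [renuʃo].
The underlying segment must be /s/; /k/, /g/ and /s/ become palato-alveolar [tʃ], [dʒ] and [ʃ] before a front vowel, yielding [ʃ] there.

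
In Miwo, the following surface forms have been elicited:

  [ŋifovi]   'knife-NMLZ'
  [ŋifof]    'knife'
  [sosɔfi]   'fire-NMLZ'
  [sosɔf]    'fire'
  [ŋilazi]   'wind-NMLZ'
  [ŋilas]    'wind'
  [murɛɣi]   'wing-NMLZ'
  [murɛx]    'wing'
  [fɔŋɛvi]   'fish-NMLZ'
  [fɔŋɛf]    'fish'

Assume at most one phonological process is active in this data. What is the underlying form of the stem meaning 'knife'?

In [ŋifovi] and [ŋifof] the final segment of 'knife' alternates: [v] ~ [f].
The stem 'fire' ([sosɔfi], [sosɔf]) shows [f] unchanged in both environments, so [f] cannot be basic with [v] derived before the NMLZ suffix.
So /v/ is underlying, and a rule of word-final obstruent devoicing — voiced obstruents become voiceless word-finally — gives [f].
The underlying form of 'knife' is therefore /ŋifov/.

/ŋifov/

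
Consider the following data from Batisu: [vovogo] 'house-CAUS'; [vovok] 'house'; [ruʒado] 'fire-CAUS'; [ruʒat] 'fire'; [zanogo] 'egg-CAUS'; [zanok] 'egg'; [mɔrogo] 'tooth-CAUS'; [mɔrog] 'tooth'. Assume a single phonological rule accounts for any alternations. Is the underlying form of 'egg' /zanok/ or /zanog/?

/zanok/

The root 'egg' surfaces as [zanogo] and [zanok], with a stem-final [g] ~ [k] alternation.
The stem 'tooth' ([mɔrogo], [mɔrog]) shows [g] unchanged in both environments, so [g] cannot be basic with [k] derived in isolation.
Therefore /k/ is basic and [g] is derived by intervocalic voicing (voiceless stops become voiced between vowels).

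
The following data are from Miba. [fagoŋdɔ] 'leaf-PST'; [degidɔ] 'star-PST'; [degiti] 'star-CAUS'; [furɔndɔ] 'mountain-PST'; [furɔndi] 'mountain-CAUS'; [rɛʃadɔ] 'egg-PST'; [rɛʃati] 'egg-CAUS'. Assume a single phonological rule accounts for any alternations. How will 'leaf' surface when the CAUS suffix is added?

The CAUS suffix surfaces as [-di] and [-ti], depending on the final segment of the stem.
By contrast the PST suffix keeps its initial [d] throughout — that segment must be underlying.
The CAUS suffix is therefore /-ti/ underlyingly, with post-nasal voicing: voiceless stops become voiced after a nasal.
After 'leaf', which ends in a nasal, the suffix surfaces as [-di], giving [fagoŋdi].

[fagoŋdi]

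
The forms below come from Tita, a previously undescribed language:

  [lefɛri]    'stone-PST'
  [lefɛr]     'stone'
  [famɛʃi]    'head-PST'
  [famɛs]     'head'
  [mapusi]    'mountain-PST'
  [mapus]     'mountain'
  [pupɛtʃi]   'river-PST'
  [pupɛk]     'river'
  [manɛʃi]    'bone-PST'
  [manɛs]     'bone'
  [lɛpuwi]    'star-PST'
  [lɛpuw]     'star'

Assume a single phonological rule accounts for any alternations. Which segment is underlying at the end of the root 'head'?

/ʃ/

The stem for 'head' ends in [ʃ] in [famɛʃi] but [s] in [famɛs].
But 'mountain' keeps [s] in both environments ([mapusi], [mapus]), so there is no rule changing /s/ to [ʃ] before the PST suffix.
The alternation reflects depalatalization: palato-alveolar /tʃ/ and /ʃ/ become [k] and [s] when no front vowel follows. /ʃ/ is underlying.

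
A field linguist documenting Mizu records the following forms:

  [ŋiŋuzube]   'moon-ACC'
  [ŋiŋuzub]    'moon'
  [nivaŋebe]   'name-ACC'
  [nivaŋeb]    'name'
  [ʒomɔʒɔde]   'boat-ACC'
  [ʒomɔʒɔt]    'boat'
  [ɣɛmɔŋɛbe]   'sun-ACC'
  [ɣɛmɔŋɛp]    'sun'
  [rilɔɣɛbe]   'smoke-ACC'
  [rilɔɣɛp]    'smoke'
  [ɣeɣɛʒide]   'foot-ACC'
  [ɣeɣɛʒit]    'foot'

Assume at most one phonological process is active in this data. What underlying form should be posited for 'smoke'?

/rilɔɣɛp/

In [rilɔɣɛbe] and [rilɔɣɛp] the final segment of 'smoke' alternates: [b] ~ [p].
The stem 'name' ([nivaŋebe], [nivaŋeb]) shows [b] unchanged in both environments, so [b] cannot be basic with [p] derived in isolation.
So /p/ is underlying, and a rule of intervocalic voicing — voiceless stops become voiced between vowels — gives [b].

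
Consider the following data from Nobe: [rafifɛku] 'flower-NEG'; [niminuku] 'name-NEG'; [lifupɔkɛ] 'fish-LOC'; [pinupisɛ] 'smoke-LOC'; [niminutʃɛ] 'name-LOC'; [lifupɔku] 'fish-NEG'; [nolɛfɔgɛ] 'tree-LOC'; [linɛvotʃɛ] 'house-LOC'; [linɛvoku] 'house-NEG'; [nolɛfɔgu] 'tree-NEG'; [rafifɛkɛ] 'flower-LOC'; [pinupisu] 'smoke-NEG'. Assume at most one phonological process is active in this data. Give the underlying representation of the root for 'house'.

The stem for 'house' ends in [tʃ] in [linɛvotʃɛ] but [k] in [linɛvoku].
If /k/ were underlying and a rule turned it into [tʃ] before the LOC suffix, 'fish' would also alternate; but it has [k] in both [lifupɔkɛ] and [lifupɔku].
The underlying segment must be /tʃ/; palato-alveolar /tʃ/ becomes [k] when no front vowel follows, yielding [k] there.
So 'house' = /linɛvotʃ/.

/linɛvotʃ/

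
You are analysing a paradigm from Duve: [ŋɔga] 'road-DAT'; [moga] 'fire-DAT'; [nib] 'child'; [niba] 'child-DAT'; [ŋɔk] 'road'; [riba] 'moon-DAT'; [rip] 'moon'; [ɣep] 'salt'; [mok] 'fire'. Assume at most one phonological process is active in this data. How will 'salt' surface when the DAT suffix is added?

[ɣeba]

The stem for 'moon' ends in [p] in [rip] but [b] in [riba].
Compare 'child', with invariant [b] in [nib] and [niba]: an analysis with underlying /b/ and a rule producing [p] in isolation would wrongly predict alternation here too.
Therefore /p/ is basic and [b] is derived by intervocalic voicing (voiceless stops become voiced between vowels).
From [ɣep] the stem 'salt' is /ɣep/; between vowels this yields [ɣeba].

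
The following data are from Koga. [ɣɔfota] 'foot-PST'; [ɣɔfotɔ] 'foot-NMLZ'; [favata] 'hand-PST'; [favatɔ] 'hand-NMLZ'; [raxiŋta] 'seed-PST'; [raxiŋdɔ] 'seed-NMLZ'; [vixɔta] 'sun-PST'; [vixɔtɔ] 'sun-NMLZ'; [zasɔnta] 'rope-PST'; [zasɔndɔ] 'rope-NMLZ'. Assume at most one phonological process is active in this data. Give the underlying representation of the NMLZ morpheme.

/-dɔ/

The NMLZ suffix surfaces as [-dɔ] and [-tɔ], depending on the final segment of the stem.
By contrast the PST suffix keeps its initial [t] throughout — that segment must be underlying.
The NMLZ suffix is therefore /-dɔ/ underlyingly, with post-vocalic devoicing: voiced stops become voiceless after a vowel.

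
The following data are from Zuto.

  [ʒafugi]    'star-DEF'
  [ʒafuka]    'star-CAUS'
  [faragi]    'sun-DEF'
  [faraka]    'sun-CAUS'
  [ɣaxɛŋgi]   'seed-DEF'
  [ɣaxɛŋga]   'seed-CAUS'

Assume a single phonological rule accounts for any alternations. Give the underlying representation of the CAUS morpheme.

/-ka/

The CAUS morpheme has two allomorphs, [-ga] and [-ka].
The DEF suffix, which begins with [g], is invariant after every stem; so [g] is not altered by any rule here.
So the underlying form is /-ka/, and voiceless stops become voiced after a nasal.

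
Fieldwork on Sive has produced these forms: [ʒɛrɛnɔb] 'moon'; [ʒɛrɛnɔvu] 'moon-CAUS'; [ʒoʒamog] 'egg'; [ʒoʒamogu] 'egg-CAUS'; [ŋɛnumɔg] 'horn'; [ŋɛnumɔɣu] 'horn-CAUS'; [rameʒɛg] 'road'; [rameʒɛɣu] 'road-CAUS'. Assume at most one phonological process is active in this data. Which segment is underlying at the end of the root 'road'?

The stem for 'road' ends in [g] in [rameʒɛg] but [ɣ] in [rameʒɛɣu].
The stem 'egg' ([ʒoʒamog], [ʒoʒamogu]) shows [g] unchanged in both environments, so [g] cannot be basic with [ɣ] derived before the CAUS suffix.
The alternation reflects word-final hardening: voiced fricatives become stops word-finally. /ɣ/ is underlying.

/ɣ/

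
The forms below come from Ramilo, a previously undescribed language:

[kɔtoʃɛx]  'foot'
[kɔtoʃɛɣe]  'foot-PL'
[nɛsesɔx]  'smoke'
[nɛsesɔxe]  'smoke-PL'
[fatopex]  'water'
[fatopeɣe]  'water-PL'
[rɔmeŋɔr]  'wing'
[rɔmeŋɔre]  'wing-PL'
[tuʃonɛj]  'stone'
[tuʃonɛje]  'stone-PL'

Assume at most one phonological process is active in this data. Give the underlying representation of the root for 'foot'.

/kɔtoʃɛɣ/

'foot' shows [x] ~ [ɣ] at the end of the stem ([kɔtoʃɛx] vs [kɔtoʃɛɣe]).
The stem 'smoke' ([nɛsesɔx], [nɛsesɔxe]) shows [x] unchanged in both environments, so [x] cannot be basic with [ɣ] derived before the PL suffix.
Therefore /ɣ/ is basic and [x] is derived by word-final obstruent devoicing (voiced obstruents become voiceless word-finally).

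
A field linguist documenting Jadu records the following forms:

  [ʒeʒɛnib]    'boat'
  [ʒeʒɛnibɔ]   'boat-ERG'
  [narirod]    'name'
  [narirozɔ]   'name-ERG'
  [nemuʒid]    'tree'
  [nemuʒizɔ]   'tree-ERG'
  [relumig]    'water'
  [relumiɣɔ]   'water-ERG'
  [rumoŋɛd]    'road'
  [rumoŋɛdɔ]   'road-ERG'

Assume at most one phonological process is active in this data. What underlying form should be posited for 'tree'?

/nemuʒiz/

The stem for 'tree' ends in [d] in [nemuʒid] but [z] in [nemuʒizɔ].
Compare 'road', with invariant [d] in [rumoŋɛd] and [rumoŋɛdɔ]: an analysis with underlying /d/ and a rule producing [z] before the ERG suffix would wrongly predict alternation here too.
The alternation reflects word-final hardening: voiced fricatives become stops word-finally. /z/ is underlying.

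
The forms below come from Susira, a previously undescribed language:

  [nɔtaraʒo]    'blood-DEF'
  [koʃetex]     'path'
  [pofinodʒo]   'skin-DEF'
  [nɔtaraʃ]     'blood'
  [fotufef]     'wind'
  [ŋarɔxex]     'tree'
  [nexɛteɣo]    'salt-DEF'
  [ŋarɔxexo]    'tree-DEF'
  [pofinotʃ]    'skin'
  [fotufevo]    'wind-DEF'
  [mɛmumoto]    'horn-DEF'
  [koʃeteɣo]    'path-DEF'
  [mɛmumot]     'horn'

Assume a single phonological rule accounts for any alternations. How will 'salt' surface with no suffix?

The root 'path' surfaces as [koʃetex] and [koʃeteɣo], with a stem-final [x] ~ [ɣ] alternation.
Compare 'tree', with invariant [x] in [ŋarɔxex] and [ŋarɔxexo]: an analysis with underlying /x/ and a rule producing [ɣ] before the DEF suffix would wrongly predict alternation here too.
The alternation reflects word-final obstruent devoicing: voiced obstruents become voiceless word-finally. /ɣ/ is underlying.
From [nexɛteɣo] the stem 'salt' is /nexɛteɣ/; word-finally this yields [nexɛtex].

[nexɛtex]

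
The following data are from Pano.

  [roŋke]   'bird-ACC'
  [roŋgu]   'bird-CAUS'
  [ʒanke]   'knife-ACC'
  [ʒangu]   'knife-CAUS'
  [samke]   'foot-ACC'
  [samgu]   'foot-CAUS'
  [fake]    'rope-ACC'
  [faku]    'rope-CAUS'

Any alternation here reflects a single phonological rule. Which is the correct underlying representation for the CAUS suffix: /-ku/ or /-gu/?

/-gu/

The CAUS morpheme has two allomorphs, [-gu] and [-ku].
By contrast the ACC suffix keeps its initial [k] throughout — that segment must be underlying.
So the underlying form is /-gu/, and voiced stops become voiceless after a vowel.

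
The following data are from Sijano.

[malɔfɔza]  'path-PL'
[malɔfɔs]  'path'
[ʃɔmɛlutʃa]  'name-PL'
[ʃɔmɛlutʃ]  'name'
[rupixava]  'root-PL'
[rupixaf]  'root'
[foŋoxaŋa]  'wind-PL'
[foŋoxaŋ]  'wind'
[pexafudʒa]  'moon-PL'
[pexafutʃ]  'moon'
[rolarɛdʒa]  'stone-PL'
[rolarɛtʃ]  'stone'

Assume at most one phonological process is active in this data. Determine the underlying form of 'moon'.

The root 'moon' surfaces as [pexafudʒa] and [pexafutʃ], with a stem-final [dʒ] ~ [tʃ] alternation.
If /tʃ/ were underlying and a rule turned it into [dʒ] before the PL suffix, 'name' would also alternate; but it has [tʃ] in both [ʃɔmɛlutʃa] and [ʃɔmɛlutʃ].
So /dʒ/ is underlying, and a rule of word-final obstruent devoicing — voiced obstruents become voiceless word-finally — gives [tʃ].
Hence 'moon' is /pexafudʒ/ underlyingly.

/pexafudʒ/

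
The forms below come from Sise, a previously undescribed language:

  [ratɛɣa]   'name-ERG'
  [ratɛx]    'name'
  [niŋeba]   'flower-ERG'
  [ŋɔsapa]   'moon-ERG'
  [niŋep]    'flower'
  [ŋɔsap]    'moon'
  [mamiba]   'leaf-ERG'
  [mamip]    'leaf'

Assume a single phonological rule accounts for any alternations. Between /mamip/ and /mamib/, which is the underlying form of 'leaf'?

The root 'leaf' surfaces as [mamip] and [mamiba], with a stem-final [p] ~ [b] alternation.
Compare 'moon', with invariant [p] in [ŋɔsap] and [ŋɔsapa]: an analysis with underlying /p/ and a rule producing [b] before the ERG suffix would wrongly predict alternation here too.
So /b/ is underlying, and a rule of word-final obstruent devoicing — voiced obstruents become voiceless word-finally — gives [p].

/mamib/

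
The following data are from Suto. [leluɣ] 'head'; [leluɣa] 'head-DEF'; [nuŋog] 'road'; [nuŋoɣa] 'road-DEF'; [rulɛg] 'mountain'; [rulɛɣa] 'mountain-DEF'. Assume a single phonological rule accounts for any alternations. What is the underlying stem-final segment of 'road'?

The stem for 'road' ends in [g] in [nuŋog] but [ɣ] in [nuŋoɣa].
But 'head' keeps [ɣ] in both environments ([leluɣ], [leluɣa]), so there is no rule changing /ɣ/ to [g] in isolation.
The alternation reflects intervocalic spirantization: voiced stops become fricatives between vowels. /g/ is underlying.

/g/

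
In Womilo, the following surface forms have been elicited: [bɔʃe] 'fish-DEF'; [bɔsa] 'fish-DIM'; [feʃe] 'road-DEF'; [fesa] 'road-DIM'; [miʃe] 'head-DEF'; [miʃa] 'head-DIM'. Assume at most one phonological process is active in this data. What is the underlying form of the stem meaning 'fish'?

In [bɔʃe] and [bɔsa] the final segment of 'fish' alternates: [ʃ] ~ [s].
But 'head' keeps [ʃ] in both environments ([miʃe], [miʃa]), so there is no rule changing /ʃ/ to [s] before the DIM suffix.
Therefore /s/ is basic and [ʃ] is derived by palatalization before a front vowel (/s/ becomes palato-alveolar [ʃ] before a front vowel).
So 'fish' = /bɔs/.

/bɔs/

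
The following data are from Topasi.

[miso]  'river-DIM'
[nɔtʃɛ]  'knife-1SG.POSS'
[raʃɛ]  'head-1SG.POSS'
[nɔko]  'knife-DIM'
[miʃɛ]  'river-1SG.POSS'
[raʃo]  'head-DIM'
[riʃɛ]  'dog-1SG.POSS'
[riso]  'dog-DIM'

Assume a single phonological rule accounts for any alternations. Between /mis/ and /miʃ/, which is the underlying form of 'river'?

/mis/

'river' shows [ʃ] ~ [s] at the end of the stem ([miʃɛ] vs [miso]).
The stem 'head' ([raʃɛ], [raʃo]) shows [ʃ] unchanged in both environments, so [ʃ] cannot be basic with [s] derived before the DIM suffix.
Therefore /s/ is basic and [ʃ] is derived by palatalization before a front vowel (/k/ and /s/ become palato-alveolar [tʃ] and [ʃ] before a front vowel).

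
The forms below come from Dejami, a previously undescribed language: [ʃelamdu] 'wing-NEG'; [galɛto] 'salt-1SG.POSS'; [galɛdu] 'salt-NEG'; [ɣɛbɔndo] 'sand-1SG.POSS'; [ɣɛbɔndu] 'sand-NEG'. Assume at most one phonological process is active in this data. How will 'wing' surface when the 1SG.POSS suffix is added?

[ʃelamdo]

The 1SG.POSS morpheme has two allomorphs, [-do] and [-to].
The NEG suffix, which begins with [d], is invariant after every stem; so [d] is not altered by any rule here.
So the underlying form is /-to/, and voiceless stops become voiced after a nasal.
After 'wing', which ends in a nasal, the suffix surfaces as [-do], giving [ʃelamdo].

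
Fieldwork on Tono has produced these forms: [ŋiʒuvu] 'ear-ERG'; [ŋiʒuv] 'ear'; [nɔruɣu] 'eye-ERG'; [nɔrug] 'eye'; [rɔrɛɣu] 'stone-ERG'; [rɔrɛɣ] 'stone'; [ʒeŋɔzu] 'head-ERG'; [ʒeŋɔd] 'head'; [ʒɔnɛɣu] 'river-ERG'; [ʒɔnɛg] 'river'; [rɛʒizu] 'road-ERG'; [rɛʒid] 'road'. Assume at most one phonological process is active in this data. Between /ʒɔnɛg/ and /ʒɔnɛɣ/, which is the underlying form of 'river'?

In [ʒɔnɛɣu] and [ʒɔnɛg] the final segment of 'river' alternates: [ɣ] ~ [g].
Compare 'stone', with invariant [ɣ] in [rɔrɛɣu] and [rɔrɛɣ]: an analysis with underlying /ɣ/ and a rule producing [g] in isolation would wrongly predict alternation here too.
So /g/ is underlying, and a rule of intervocalic spirantization — voiced stops become fricatives between vowels — gives [ɣ].

/ʒɔnɛg/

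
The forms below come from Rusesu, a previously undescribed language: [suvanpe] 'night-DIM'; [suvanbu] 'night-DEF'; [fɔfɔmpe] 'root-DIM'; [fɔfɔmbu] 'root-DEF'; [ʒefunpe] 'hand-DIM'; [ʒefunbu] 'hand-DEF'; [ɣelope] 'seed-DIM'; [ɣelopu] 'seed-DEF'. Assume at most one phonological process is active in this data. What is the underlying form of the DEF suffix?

/-bu/

The DEF suffix surfaces as [-bu] and [-pu], depending on the final segment of the stem.
By contrast the DIM suffix keeps its initial [p] throughout — that segment must be underlying.
So the underlying form is /-bu/, and voiced stops become voiceless after a vowel.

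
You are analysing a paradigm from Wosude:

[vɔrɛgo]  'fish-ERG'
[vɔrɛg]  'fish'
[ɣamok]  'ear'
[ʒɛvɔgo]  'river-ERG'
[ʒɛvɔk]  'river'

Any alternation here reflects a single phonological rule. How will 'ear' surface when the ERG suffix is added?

[ɣamogo]

The stem for 'river' ends in [g] in [ʒɛvɔgo] but [k] in [ʒɛvɔk].
Compare 'fish', with invariant [g] in [vɔrɛgo] and [vɔrɛg]: an analysis with underlying /g/ and a rule producing [k] in isolation would wrongly predict alternation here too.
Therefore /k/ is basic and [g] is derived by intervocalic voicing (voiceless stops become voiced between vowels).
From [ɣamok] the stem 'ear' is /ɣamok/; between vowels this yields [ɣamogo].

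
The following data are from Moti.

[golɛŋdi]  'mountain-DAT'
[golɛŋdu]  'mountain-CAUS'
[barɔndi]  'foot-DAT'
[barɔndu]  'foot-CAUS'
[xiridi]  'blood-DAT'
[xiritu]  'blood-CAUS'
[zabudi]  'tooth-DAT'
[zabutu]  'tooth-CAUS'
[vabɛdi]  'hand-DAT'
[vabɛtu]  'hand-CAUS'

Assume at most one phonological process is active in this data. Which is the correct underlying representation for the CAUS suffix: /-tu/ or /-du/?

/-tu/

The CAUS suffix surfaces as [-du] and [-tu], depending on the final segment of the stem.
The DAT suffix, which begins with [d], is invariant after every stem; so [d] is not altered by any rule here.
So the underlying form is /-tu/, and voiceless stops become voiced after a nasal.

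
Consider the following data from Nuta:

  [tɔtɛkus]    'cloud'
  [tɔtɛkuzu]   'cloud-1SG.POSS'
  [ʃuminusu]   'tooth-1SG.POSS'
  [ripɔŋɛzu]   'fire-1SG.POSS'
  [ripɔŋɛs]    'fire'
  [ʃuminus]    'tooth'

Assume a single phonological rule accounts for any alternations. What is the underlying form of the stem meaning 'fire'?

/ripɔŋɛz/

In [ripɔŋɛs] and [ripɔŋɛzu] the final segment of 'fire' alternates: [s] ~ [z].
But 'tooth' keeps [s] in both environments ([ʃuminus], [ʃuminusu]), so there is no rule changing /s/ to [z] before the 1SG.POSS suffix.
So /z/ is underlying, and a rule of word-final obstruent devoicing — voiced obstruents become voiceless word-finally — gives [s].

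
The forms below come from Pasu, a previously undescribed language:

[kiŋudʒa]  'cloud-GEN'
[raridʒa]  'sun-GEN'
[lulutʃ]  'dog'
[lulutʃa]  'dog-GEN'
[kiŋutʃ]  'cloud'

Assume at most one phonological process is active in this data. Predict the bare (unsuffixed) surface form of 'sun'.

'cloud' shows [dʒ] ~ [tʃ] at the end of the stem ([kiŋudʒa] vs [kiŋutʃ]).
If /tʃ/ were underlying and a rule turned it into [dʒ] before the GEN suffix, 'dog' would also alternate; but it has [tʃ] in both [lulutʃa] and [lulutʃ].
So /dʒ/ is underlying, and a rule of word-final obstruent devoicing — voiced obstruents become voiceless word-finally — gives [tʃ].
The one attested form of 'sun', [raridʒa], shows underlying /raridʒ/. Applying the same rule word-finally gives [raritʃ].

[raritʃ]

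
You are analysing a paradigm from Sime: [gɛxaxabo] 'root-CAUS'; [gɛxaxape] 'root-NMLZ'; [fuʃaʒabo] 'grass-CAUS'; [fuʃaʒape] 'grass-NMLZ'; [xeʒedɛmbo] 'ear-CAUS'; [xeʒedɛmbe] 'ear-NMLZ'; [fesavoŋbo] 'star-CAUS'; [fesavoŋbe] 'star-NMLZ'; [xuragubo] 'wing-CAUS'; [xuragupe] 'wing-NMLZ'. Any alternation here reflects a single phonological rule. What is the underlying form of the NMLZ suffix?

/-pe/

The NMLZ morpheme has two allomorphs, [-be] and [-pe].
The CAUS suffix, which begins with [b], is invariant after every stem; so [b] is not altered by any rule here.
So the underlying form is /-pe/, and voiceless stops become voiced after a nasal.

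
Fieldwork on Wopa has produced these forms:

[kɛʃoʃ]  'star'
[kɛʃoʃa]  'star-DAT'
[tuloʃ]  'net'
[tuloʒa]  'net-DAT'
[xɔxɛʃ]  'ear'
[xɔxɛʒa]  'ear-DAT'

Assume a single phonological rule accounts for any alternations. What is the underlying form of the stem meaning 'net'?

/tuloʒ/

'net' shows [ʃ] ~ [ʒ] at the end of the stem ([tuloʃ] vs [tuloʒa]).
Compare 'star', with invariant [ʃ] in [kɛʃoʃ] and [kɛʃoʃa]: an analysis with underlying /ʃ/ and a rule producing [ʒ] before the DAT suffix would wrongly predict alternation here too.
Therefore /ʒ/ is basic and [ʃ] is derived by word-final obstruent devoicing (voiced obstruents become voiceless word-finally).
Hence 'net' is /tuloʒ/ underlyingly.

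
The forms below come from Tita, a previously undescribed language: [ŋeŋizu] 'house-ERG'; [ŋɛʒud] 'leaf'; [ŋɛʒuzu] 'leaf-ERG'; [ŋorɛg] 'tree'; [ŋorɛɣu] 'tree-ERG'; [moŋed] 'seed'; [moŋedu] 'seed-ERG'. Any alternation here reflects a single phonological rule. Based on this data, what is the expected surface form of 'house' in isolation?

The stem for 'leaf' ends in [d] in [ŋɛʒud] but [z] in [ŋɛʒuzu].
But 'seed' keeps [d] in both environments ([moŋed], [moŋedu]), so there is no rule changing /d/ to [z] before the ERG suffix.
Therefore /z/ is basic and [d] is derived by word-final hardening (voiced fricatives become stops word-finally).
From [ŋeŋizu] the stem 'house' is /ŋeŋiz/; word-finally this yields [ŋeŋid].

[ŋeŋid]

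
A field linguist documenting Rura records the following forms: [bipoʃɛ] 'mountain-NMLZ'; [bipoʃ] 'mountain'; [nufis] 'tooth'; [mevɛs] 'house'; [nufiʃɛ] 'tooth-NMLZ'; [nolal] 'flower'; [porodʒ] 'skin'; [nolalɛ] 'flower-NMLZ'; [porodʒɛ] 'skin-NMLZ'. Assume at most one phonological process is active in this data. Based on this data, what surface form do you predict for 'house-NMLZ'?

The root 'tooth' surfaces as [nufis] and [nufiʃɛ], with a stem-final [s] ~ [ʃ] alternation.
If /ʃ/ were underlying and a rule turned it into [s] in isolation, 'mountain' would also alternate; but it has [ʃ] in both [bipoʃ] and [bipoʃɛ].
Therefore /s/ is basic and [ʃ] is derived by palatalization before a front vowel (/s/ becomes palato-alveolar [ʃ] before a front vowel).
From [mevɛs] the stem 'house' is /mevɛs/; before a front vowel this yields [mevɛʃɛ].

[mevɛʃɛ]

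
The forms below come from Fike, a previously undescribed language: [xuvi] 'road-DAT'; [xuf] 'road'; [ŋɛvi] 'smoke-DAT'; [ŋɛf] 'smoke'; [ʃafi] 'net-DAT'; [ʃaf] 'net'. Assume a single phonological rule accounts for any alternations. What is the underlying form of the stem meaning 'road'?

/xuv/

The root 'road' surfaces as [xuvi] and [xuf], with a stem-final [v] ~ [f] alternation.
But 'net' keeps [f] in both environments ([ʃafi], [ʃaf]), so there is no rule changing /f/ to [v] before the DAT suffix.
Therefore /v/ is basic and [f] is derived by word-final obstruent devoicing (voiced obstruents become voiceless word-finally).
Hence 'road' is /xuv/ underlyingly.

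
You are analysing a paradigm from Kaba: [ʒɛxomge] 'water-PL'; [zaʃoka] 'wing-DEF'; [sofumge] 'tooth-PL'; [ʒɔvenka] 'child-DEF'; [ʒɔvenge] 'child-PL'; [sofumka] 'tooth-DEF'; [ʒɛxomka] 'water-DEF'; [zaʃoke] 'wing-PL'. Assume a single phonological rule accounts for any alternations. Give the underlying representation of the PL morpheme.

The PL suffix surfaces as [-ge] and [-ke], depending on the final segment of the stem.
By contrast the DEF suffix keeps its initial [k] throughout — that segment must be underlying.
So the underlying form is /-ge/, and voiced stops become voiceless after a vowel.

/-ge/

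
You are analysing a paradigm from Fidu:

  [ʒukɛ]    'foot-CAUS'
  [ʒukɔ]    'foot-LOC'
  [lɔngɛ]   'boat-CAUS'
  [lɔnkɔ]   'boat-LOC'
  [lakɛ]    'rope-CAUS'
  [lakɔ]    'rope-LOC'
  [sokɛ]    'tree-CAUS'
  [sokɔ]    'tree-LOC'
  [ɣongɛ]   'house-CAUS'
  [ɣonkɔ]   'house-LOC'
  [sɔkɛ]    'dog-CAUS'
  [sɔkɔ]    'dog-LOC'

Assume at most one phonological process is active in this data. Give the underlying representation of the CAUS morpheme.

/-gɛ/

The CAUS morpheme has two allomorphs, [-gɛ] and [-kɛ].
By contrast the LOC suffix keeps its initial [k] throughout — that segment must be underlying.
So the underlying form is /-gɛ/, and voiced stops become voiceless after a vowel.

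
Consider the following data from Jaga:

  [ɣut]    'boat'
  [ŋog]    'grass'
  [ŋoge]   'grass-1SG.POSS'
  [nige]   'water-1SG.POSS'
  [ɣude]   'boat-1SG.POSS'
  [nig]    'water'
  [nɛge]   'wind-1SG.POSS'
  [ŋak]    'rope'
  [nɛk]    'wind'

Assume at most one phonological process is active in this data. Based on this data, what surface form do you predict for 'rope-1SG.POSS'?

[ŋage]

In [nɛk] and [nɛge] the final segment of 'wind' alternates: [k] ~ [g].
But 'grass' keeps [g] in both environments ([ŋog], [ŋoge]), so there is no rule changing /g/ to [k] in isolation.
Therefore /k/ is basic and [g] is derived by intervocalic voicing (voiceless stops become voiced between vowels).
From [ŋak] the stem 'rope' is /ŋak/; between vowels this yields [ŋage].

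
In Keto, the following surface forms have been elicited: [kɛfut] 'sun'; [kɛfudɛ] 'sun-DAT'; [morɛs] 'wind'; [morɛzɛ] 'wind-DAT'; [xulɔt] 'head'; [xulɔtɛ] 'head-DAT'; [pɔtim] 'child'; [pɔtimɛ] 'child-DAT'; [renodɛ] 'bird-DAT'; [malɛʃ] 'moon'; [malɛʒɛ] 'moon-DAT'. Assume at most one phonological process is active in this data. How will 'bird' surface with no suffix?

The stem for 'sun' ends in [t] in [kɛfut] but [d] in [kɛfudɛ].
Compare 'head', with invariant [t] in [xulɔt] and [xulɔtɛ]: an analysis with underlying /t/ and a rule producing [d] before the DAT suffix would wrongly predict alternation here too.
So /d/ is underlying, and a rule of word-final obstruent devoicing — voiced obstruents become voiceless word-finally — gives [t].
The one attested form of 'bird', [renodɛ], shows underlying /renod/. Applying the same rule word-finally gives [renot].

[renot]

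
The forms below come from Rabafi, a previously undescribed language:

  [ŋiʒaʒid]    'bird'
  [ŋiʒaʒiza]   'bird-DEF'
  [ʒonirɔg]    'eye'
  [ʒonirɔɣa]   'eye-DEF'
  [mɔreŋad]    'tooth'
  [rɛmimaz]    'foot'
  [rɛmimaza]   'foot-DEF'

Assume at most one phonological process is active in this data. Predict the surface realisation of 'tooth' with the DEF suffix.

[mɔreŋaza]

'bird' shows [d] ~ [z] at the end of the stem ([ŋiʒaʒid] vs [ŋiʒaʒiza]).
But 'foot' keeps [z] in both environments ([rɛmimaz], [rɛmimaza]), so there is no rule changing /z/ to [d] in isolation.
So /d/ is underlying, and a rule of intervocalic spirantization — voiced stops become fricatives between vowels — gives [z].
The one attested form of 'tooth', [mɔreŋad], shows underlying /mɔreŋad/. Applying the same rule between vowels gives [mɔreŋaza].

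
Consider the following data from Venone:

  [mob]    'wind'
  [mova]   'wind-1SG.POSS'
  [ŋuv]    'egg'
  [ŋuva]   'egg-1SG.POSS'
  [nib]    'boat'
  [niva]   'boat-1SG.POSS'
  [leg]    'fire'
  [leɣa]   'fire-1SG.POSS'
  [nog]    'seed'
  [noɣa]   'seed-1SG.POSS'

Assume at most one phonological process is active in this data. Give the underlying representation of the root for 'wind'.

/mob/

The stem for 'wind' ends in [b] in [mob] but [v] in [mova].
But 'egg' keeps [v] in both environments ([ŋuv], [ŋuva]), so there is no rule changing /v/ to [b] in isolation.
So /b/ is underlying, and a rule of intervocalic spirantization — voiced stops become fricatives between vowels — gives [v].
So 'wind' = /mob/.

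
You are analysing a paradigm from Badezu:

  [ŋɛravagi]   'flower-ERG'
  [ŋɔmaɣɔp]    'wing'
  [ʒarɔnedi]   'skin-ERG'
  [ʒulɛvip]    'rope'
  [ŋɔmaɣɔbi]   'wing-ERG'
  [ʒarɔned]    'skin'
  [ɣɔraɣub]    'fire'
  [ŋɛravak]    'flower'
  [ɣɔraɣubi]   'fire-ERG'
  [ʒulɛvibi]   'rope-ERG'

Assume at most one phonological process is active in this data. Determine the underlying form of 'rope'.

The root 'rope' surfaces as [ʒulɛvibi] and [ʒulɛvip], with a stem-final [b] ~ [p] alternation.
Compare 'fire', with invariant [b] in [ɣɔraɣubi] and [ɣɔraɣub]: an analysis with underlying /b/ and a rule producing [p] in isolation would wrongly predict alternation here too.
The alternation reflects intervocalic voicing: voiceless stops become voiced between vowels. /p/ is underlying.
Hence 'rope' is /ʒulɛvip/ underlyingly.

/ʒulɛvip/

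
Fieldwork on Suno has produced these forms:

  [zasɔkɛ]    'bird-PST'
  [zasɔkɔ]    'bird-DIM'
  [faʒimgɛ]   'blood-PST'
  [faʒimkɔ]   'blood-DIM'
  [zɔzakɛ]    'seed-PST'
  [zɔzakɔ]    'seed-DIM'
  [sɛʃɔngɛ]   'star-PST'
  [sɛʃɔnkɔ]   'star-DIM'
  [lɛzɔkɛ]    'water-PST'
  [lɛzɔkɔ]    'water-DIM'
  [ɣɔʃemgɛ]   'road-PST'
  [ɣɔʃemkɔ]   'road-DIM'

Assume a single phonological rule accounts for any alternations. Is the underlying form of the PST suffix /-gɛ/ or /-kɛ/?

/-gɛ/

The PST suffix surfaces as [-gɛ] and [-kɛ], depending on the final segment of the stem.
By contrast the DIM suffix keeps its initial [k] throughout — that segment must be underlying.
The PST suffix is therefore /-gɛ/ underlyingly, with post-vocalic devoicing: voiced stops become voiceless after a vowel.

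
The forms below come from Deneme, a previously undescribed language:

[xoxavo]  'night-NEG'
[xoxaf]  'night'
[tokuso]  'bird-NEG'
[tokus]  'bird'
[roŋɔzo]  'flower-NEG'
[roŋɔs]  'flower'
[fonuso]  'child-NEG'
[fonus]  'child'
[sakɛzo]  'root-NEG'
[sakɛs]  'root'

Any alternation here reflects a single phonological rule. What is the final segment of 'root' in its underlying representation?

/z/

'root' shows [z] ~ [s] at the end of the stem ([sakɛzo] vs [sakɛs]).
But 'child' keeps [s] in both environments ([fonuso], [fonus]), so there is no rule changing /s/ to [z] before the NEG suffix.
So /z/ is underlying, and a rule of word-final obstruent devoicing — voiced obstruents become voiceless word-finally — gives [s].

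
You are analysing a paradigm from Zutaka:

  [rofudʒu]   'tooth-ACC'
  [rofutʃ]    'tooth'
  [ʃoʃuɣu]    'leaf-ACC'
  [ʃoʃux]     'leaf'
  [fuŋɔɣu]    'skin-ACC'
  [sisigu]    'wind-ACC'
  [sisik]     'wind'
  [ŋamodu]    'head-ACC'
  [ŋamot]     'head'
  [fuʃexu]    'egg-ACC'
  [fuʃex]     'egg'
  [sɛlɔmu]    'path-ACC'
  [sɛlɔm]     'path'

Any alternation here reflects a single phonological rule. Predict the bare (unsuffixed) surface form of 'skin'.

The root 'leaf' surfaces as [ʃoʃuɣu] and [ʃoʃux], with a stem-final [ɣ] ~ [x] alternation.
If /x/ were underlying and a rule turned it into [ɣ] before the ACC suffix, 'egg' would also alternate; but it has [x] in both [fuʃexu] and [fuʃex].
Therefore /ɣ/ is basic and [x] is derived by word-final obstruent devoicing (voiced obstruents become voiceless word-finally).
The one attested form of 'skin', [fuŋɔɣu], shows underlying /fuŋɔɣ/. Applying the same rule word-finally gives [fuŋɔx].

[fuŋɔx]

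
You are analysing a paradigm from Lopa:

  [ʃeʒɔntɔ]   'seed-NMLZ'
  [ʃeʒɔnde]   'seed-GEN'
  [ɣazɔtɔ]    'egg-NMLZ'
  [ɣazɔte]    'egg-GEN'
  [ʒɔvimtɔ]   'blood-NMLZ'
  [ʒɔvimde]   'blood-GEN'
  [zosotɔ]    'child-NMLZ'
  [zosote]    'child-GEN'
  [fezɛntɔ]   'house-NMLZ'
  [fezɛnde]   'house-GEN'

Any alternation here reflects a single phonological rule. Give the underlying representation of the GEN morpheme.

/-de/

The GEN morpheme has two allomorphs, [-de] and [-te].
By contrast the NMLZ suffix keeps its initial [t] throughout — that segment must be underlying.
The GEN suffix is therefore /-de/ underlyingly, with post-vocalic devoicing: voiced stops become voiceless after a vowel.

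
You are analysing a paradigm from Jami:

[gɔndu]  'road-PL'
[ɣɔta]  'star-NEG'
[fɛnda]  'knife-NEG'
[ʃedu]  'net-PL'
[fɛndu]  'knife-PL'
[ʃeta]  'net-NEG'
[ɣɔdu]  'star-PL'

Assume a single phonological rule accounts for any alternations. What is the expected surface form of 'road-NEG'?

[gɔnda]

The NEG suffix surfaces as [-da] and [-ta], depending on the final segment of the stem.
By contrast the PL suffix keeps its initial [d] throughout — that segment must be underlying.
The NEG suffix is therefore /-ta/ underlyingly, with post-nasal voicing: voiceless stops become voiced after a nasal.
After 'road', which ends in a nasal, the suffix surfaces as [-da], giving [gɔnda].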